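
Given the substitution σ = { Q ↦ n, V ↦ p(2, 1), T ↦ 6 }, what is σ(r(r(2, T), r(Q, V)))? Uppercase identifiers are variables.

Replace each occurrence of Q with n.
Replace each occurrence of V with p(2, 1).
Replace each occurrence of T with 6.
Result: r(r(2, 6), r(n, p(2, 1))).

r(r(2, 6), r(n, p(2, 1)))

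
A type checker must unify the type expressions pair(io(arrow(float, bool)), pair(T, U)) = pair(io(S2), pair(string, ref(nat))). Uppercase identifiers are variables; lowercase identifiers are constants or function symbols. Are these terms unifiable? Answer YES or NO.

YES

Decompose pair/2: io(arrow(float, bool)) = io(S2),  pair(T, U) = pair(string, ref(nat)).
Decompose io/1: arrow(float, bool) = S2.
Bind S2 := arrow(float, bool); no other remaining equation mentions S2.
Decompose pair/2: T = string,  U = ref(nat).
Bind T := string; no other remaining equation mentions T.
Bind U := ref(nat).
No equations remain and no clash or occurs-check failure arose, so a unifier exists.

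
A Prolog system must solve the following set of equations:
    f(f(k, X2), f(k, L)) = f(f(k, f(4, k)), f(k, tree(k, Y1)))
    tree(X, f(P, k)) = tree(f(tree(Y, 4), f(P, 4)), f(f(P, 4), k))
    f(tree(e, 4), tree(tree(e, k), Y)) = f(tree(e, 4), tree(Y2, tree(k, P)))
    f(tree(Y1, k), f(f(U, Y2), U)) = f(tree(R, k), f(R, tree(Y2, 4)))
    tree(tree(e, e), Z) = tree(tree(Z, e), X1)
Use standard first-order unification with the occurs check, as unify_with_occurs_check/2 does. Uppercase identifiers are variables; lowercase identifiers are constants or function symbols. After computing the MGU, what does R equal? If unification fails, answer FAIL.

FAIL

Decompose f/2: f(k, X2) = f(k, f(4, k)),  f(k, L) = f(k, tree(k, Y1)).
Decompose f/2: k = k,  X2 = f(4, k).
Delete trivial equation k = k.
Bind X2 := f(4, k); no other remaining equation mentions X2.
Decompose f/2: k = k,  L = tree(k, Y1).
Delete trivial equation k = k.
Bind L := tree(k, Y1); no other remaining equation mentions L.
Decompose tree/2: X = f(tree(Y, 4), f(P, 4)),  f(P, k) = f(f(P, 4), k).
Bind X := f(tree(Y, 4), f(P, 4)); no other remaining equation mentions X.
Decompose f/2: P = f(P, 4),  k = k.
Occurs check fails: P occurs in f(P, 4); the equation P = f(P, 4) has no finite solution.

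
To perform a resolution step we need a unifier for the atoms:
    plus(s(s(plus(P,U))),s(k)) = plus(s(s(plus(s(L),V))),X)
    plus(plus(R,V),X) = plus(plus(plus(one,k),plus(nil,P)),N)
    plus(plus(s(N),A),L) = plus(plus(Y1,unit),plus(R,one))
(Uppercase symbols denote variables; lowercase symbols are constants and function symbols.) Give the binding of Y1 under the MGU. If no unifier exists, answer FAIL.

s(s(k))

Decompose plus/2: s(s(plus(P,U))) = s(s(plus(s(L),V))),  s(k) = X.
Decompose s/1: s(plus(P,U)) = s(plus(s(L),V)).
Decompose s/1: plus(P,U) = plus(s(L),V).
Decompose plus/2: P = s(L),  U = V.
Bind P := s(L); substituting into the one remaining equation that mentions P gives: plus(plus(R,V),X) = plus(plus(plus(one,k),plus(nil,s(L))),N).
Bind U := V; no other remaining equation mentions U.
Bind X := s(k); substituting into the one remaining equation that mentions X gives: plus(plus(R,V),s(k)) = plus(plus(plus(one,k),plus(nil,s(L))),N).
Decompose plus/2: plus(R,V) = plus(plus(one,k),plus(nil,s(L))),  s(k) = N.
Decompose plus/2: R = plus(one,k),  V = plus(nil,s(L)).
Bind R := plus(one,k); substituting into the one remaining equation that mentions R gives: plus(plus(s(N),A),L) = plus(plus(Y1,unit),plus(plus(one,k),one)).
Bind V := plus(nil,s(L)); no other remaining equation mentions V. Substituting into the earlier binding gives U := plus(nil,s(L)).
Bind N := s(k); substituting into the remaining equation gives: plus(plus(s(s(k)),A),L) = plus(plus(Y1,unit),plus(plus(one,k),one)).
Decompose plus/2: plus(s(s(k)),A) = plus(Y1,unit),  L = plus(plus(one,k),one).
Decompose plus/2: s(s(k)) = Y1,  A = unit.
Bind Y1 := s(s(k)); no other remaining equation mentions Y1.
Bind A := unit; no other remaining equation mentions A.
Bind L := plus(plus(one,k),one). Substituting into the earlier bindings gives P := s(plus(plus(one,k),one)), U := plus(nil,s(plus(plus(one,k),one))), V := plus(nil,s(plus(plus(one,k),one))).
MGU = { P := s(plus(plus(one,k),one)), U := plus(nil,s(plus(plus(one,k),one))), X := s(k), R := plus(one,k), V := plus(nil,s(plus(plus(one,k),one))), N := s(k), Y1 := s(s(k)), A := unit, L := plus(plus(one,k),one) }, so Y1 := s(s(k)).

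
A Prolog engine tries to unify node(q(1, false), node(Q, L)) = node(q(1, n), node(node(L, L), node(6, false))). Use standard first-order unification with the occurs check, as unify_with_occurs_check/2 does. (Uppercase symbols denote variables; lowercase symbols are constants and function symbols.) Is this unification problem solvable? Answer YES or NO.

Decompose node/2: q(1, false) = q(1, n),  node(Q, L) = node(node(L, L), node(6, false)).
Decompose q/2: 1 = 1,  false = n.
Delete trivial equation 1 = 1.
Clash: constants false and n differ; no unifier exists.

NO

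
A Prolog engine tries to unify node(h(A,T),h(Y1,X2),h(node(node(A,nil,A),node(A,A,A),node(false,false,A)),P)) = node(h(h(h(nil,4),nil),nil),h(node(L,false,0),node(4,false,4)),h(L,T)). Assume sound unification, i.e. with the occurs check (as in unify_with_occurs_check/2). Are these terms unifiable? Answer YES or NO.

Decompose node/3: h(A,T) = h(h(h(nil,4),nil),nil),  h(Y1,X2) = h(node(L,false,0),node(4,false,4)),  h(node(node(A,nil,A),node(A,A,A),node(false,false,A)),P) = h(L,T).
Decompose h/2: A = h(h(nil,4),nil),  T = nil.
Bind A := h(h(nil,4),nil); substituting into the one remaining equation that mentions A gives: h(node(node(h(h(nil,4),nil),nil,h(h(nil,4),nil)),node(h(h(nil,4),nil),h(h(nil,4),nil),h(h(nil,4),nil)),node(false,false,h(h(nil,4),nil))),P) = h(L,T).
Bind T := nil; substituting into the one remaining equation that mentions T gives: h(node(node(h(h(nil,4),nil),nil,h(h(nil,4),nil)),node(h(h(nil,4),nil),h(h(nil,4),nil),h(h(nil,4),nil)),node(false,false,h(h(nil,4),nil))),P) = h(L,nil).
Decompose h/2: Y1 = node(L,false,0),  X2 = node(4,false,4).
Bind Y1 := node(L,false,0); no other remaining equation mentions Y1.
Bind X2 := node(4,false,4); no other remaining equation mentions X2.
Decompose h/2: node(node(h(h(nil,4),nil),nil,h(h(nil,4),nil)),node(h(h(nil,4),nil),h(h(nil,4),nil),h(h(nil,4),nil)),node(false,false,h(h(nil,4),nil))) = L,  P = nil.
Bind L := node(node(h(h(nil,4),nil),nil,h(h(nil,4),nil)),node(h(h(nil,4),nil),h(h(nil,4),nil),h(h(nil,4),nil)),node(false,false,h(h(nil,4),nil))); no other remaining equation mentions L. Substituting into the earlier binding gives Y1 := node(node(node(h(h(nil,4),nil),nil,h(h(nil,4),nil)),node(h(h(nil,4),nil),h(h(nil,4),nil),h(h(nil,4),nil)),node(false,false,h(h(nil,4),nil))),false,0).
Bind P := nil.
No equations remain and no clash or occurs-check failure arose, so a unifier exists.

YES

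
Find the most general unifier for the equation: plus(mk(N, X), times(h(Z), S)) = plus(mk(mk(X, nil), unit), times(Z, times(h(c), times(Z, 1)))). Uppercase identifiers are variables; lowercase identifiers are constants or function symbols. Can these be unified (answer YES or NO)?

Decompose plus/2: mk(N, X) = mk(mk(X, nil), unit),  times(h(Z), S) = times(Z, times(h(c), times(Z, 1))).
Decompose mk/2: N = mk(X, nil),  X = unit.
Bind N := mk(X, nil); no other remaining equation mentions N.
Bind X := unit; no other remaining equation mentions X. Substituting into the earlier binding gives N := mk(unit, nil).
Decompose times/2: h(Z) = Z,  S = times(h(c), times(Z, 1)).
Occurs check fails: Z occurs in h(Z); the equation Z = h(Z) has no finite solution.

NO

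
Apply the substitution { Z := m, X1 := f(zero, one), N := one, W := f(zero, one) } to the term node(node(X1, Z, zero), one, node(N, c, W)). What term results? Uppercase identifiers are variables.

node(node(f(zero, one), m, zero), one, node(one, c, f(zero, one)))

Replace each occurrence of Z with m.
Replace each occurrence of X1 with f(zero, one).
Replace each occurrence of N with one.
Replace each occurrence of W with f(zero, one).
Result: node(node(f(zero, one), m, zero), one, node(one, c, f(zero, one))).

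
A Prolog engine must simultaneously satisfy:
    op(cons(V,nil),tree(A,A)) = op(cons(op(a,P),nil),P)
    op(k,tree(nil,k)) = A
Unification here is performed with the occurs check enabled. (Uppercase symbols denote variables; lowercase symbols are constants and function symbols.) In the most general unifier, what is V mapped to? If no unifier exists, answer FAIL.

Decompose op/2: cons(V,nil) = cons(op(a,P),nil),  tree(A,A) = P.
Decompose cons/2: V = op(a,P),  nil = nil.
Bind V := op(a,P); no other remaining equation mentions V.
Delete trivial equation nil = nil.
Bind P := tree(A,A); no other remaining equation mentions P. Substituting into the earlier binding gives V := op(a,tree(A,A)).
Bind A := op(k,tree(nil,k)). Substituting into the earlier bindings gives V := op(a,tree(op(k,tree(nil,k)),op(k,tree(nil,k)))), P := tree(op(k,tree(nil,k)),op(k,tree(nil,k))).
MGU = { V -> op(a,tree(op(k,tree(nil,k)),op(k,tree(nil,k)))), P -> tree(op(k,tree(nil,k)),op(k,tree(nil,k))), A -> op(k,tree(nil,k)) }, so V -> op(a,tree(op(k,tree(nil,k)),op(k,tree(nil,k)))).

op(a,tree(op(k,tree(nil,k)),op(k,tree(nil,k))))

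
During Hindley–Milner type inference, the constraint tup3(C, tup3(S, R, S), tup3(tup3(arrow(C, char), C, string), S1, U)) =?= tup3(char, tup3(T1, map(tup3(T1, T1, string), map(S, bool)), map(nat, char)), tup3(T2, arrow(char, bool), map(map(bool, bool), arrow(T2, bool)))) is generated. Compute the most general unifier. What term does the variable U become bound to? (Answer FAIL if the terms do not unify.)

map(map(bool, bool), arrow(tup3(arrow(char, char), char, string), bool))

Decompose tup3/3: C =?= char,  tup3(S, R, S) =?= tup3(T1, map(tup3(T1, T1, string), map(S, bool)), map(nat, char)),  tup3(tup3(arrow(C, char), C, string), S1, U) =?= tup3(T2, arrow(char, bool), map(map(bool, bool), arrow(T2, bool))).
Bind C := char; substituting into the one remaining equation that mentions C gives: tup3(tup3(arrow(char, char), char, string), S1, U) =?= tup3(T2, arrow(char, bool), map(map(bool, bool), arrow(T2, bool))).
Decompose tup3/3: S =?= T1,  R =?= map(tup3(T1, T1, string), map(S, bool)),  S =?= map(nat, char).
Bind S := T1; substituting into the 2 remaining equations that mention S gives: R =?= map(tup3(T1, T1, string), map(T1, bool)),  T1 =?= map(nat, char).
Bind R := map(tup3(T1, T1, string), map(T1, bool)); no other remaining equation mentions R.
Bind T1 := map(nat, char); no other remaining equation mentions T1. Substituting into the earlier bindings gives S := map(nat, char), R := map(tup3(map(nat, char), map(nat, char), string), map(map(nat, char), bool)).
Decompose tup3/3: tup3(arrow(char, char), char, string) =?= T2,  S1 =?= arrow(char, bool),  U =?= map(map(bool, bool), arrow(T2, bool)).
Bind T2 := tup3(arrow(char, char), char, string); substituting into the one remaining equation that mentions T2 gives: U =?= map(map(bool, bool), arrow(tup3(arrow(char, char), char, string), bool)).
Bind S1 := arrow(char, bool); no other remaining equation mentions S1.
Bind U := map(map(bool, bool), arrow(tup3(arrow(char, char), char, string), bool)).
MGU = { C -> char, S -> map(nat, char), R -> map(tup3(map(nat, char), map(nat, char), string), map(map(nat, char), bool)), T1 -> map(nat, char), T2 -> tup3(arrow(char, char), char, string), S1 -> arrow(char, bool), U -> map(map(bool, bool), arrow(tup3(arrow(char, char), char, string), bool)) }, so U -> map(map(bool, bool), arrow(tup3(arrow(char, char), char, string), bool)).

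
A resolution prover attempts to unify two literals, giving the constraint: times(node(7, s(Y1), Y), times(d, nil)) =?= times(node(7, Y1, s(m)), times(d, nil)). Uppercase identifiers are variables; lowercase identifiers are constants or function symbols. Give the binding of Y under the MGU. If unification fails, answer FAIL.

Decompose times/2: node(7, s(Y1), Y) =?= node(7, Y1, s(m)),  times(d, nil) =?= times(d, nil).
Decompose node/3: 7 =?= 7,  s(Y1) =?= Y1,  Y =?= s(m).
Delete trivial equation 7 =?= 7.
Occurs check fails: Y1 occurs in s(Y1); the equation Y1 =?= s(Y1) has no finite solution.

FAIL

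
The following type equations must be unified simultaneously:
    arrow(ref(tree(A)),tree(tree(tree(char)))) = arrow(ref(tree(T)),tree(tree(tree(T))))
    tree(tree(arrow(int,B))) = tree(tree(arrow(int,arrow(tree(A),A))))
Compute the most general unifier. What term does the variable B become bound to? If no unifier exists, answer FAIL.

Decompose arrow/2: ref(tree(A)) = ref(tree(T)),  tree(tree(tree(char))) = tree(tree(tree(T))).
Decompose ref/1: tree(A) = tree(T).
Decompose tree/1: A = T.
Bind A := T; substituting into the one remaining equation that mentions A gives: tree(tree(arrow(int,B))) = tree(tree(arrow(int,arrow(tree(T),T)))).
Decompose tree/1: tree(tree(char)) = tree(tree(T)).
Decompose tree/1: tree(char) = tree(T).
Decompose tree/1: char = T.
Bind T := char; substituting into the remaining equation gives: tree(tree(arrow(int,B))) = tree(tree(arrow(int,arrow(tree(char),char)))). Substituting into the earlier binding gives A := char.
Decompose tree/1: tree(arrow(int,B)) = tree(arrow(int,arrow(tree(char),char))).
Decompose tree/1: arrow(int,B) = arrow(int,arrow(tree(char),char)).
Decompose arrow/2: int = int,  B = arrow(tree(char),char).
Delete trivial equation int = int.
Bind B := arrow(tree(char),char).
MGU = { A := char, T := char, B := arrow(tree(char),char) }, so B := arrow(tree(char),char).

arrow(tree(char),char)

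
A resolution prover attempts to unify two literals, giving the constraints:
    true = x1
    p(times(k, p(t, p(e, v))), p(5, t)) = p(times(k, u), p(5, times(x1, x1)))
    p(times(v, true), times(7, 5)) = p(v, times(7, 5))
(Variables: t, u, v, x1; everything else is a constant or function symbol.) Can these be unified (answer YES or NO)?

Bind x1 := true; substituting into the one remaining equation that mentions x1 gives: p(times(k, p(t, p(e, v))), p(5, t)) = p(times(k, u), p(5, times(true, true))).
Decompose p/2: times(k, p(t, p(e, v))) = times(k, u),  p(5, t) = p(5, times(true, true)).
Decompose times/2: k = k,  p(t, p(e, v)) = u.
Delete trivial equation k = k.
Bind u := p(t, p(e, v)); no other remaining equation mentions u.
Decompose p/2: 5 = 5,  t = times(true, true).
Delete trivial equation 5 = 5.
Bind t := times(true, true); no other remaining equation mentions t. Substituting into the earlier binding gives u := p(times(true, true), p(e, v)).
Decompose p/2: times(v, true) = v,  times(7, 5) = times(7, 5).
Occurs check fails: v occurs in times(v, true); the equation v = times(v, true) has no finite solution.

NO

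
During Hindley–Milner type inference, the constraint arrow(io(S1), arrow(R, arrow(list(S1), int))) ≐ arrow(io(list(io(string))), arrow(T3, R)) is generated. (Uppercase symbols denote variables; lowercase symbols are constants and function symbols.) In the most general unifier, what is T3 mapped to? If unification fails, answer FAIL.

arrow(list(list(io(string))), int)

Decompose arrow/2: io(S1) ≐ io(list(io(string))),  arrow(R, arrow(list(S1), int)) ≐ arrow(T3, R).
Decompose io/1: S1 ≐ list(io(string)).
Bind S1 := list(io(string)); substituting into the remaining equation gives: arrow(R, arrow(list(list(io(string))), int)) ≐ arrow(T3, R).
Decompose arrow/2: R ≐ T3,  arrow(list(list(io(string))), int) ≐ R.
Bind R := T3; substituting into the remaining equation gives: arrow(list(list(io(string))), int) ≐ T3.
Bind T3 := arrow(list(list(io(string))), int). Substituting into the earlier binding gives R := arrow(list(list(io(string))), int).
MGU = { S1 ↦ list(io(string)), R ↦ arrow(list(list(io(string))), int), T3 ↦ arrow(list(list(io(string))), int) }, so T3 ↦ arrow(list(list(io(string))), int).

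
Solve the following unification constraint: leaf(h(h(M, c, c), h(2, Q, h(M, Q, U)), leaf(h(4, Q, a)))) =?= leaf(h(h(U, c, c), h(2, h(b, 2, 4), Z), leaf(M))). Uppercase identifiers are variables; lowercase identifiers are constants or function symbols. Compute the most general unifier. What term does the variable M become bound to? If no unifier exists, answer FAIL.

h(4, h(b, 2, 4), a)

Decompose leaf/1: h(h(M, c, c), h(2, Q, h(M, Q, U)), leaf(h(4, Q, a))) =?= h(h(U, c, c), h(2, h(b, 2, 4), Z), leaf(M)).
Decompose h/3: h(M, c, c) =?= h(U, c, c),  h(2, Q, h(M, Q, U)) =?= h(2, h(b, 2, 4), Z),  leaf(h(4, Q, a)) =?= leaf(M).
Decompose h/3: M =?= U,  c =?= c,  c =?= c.
Bind M := U; substituting into the 2 remaining equations that mention M gives: h(2, Q, h(U, Q, U)) =?= h(2, h(b, 2, 4), Z),  leaf(h(4, Q, a)) =?= leaf(U).
Delete trivial equation c =?= c.
Delete trivial equation c =?= c.
Decompose h/3: 2 =?= 2,  Q =?= h(b, 2, 4),  h(U, Q, U) =?= Z.
Delete trivial equation 2 =?= 2.
Bind Q := h(b, 2, 4); substituting into the remaining equations gives: h(U, h(b, 2, 4), U) =?= Z,  leaf(h(4, h(b, 2, 4), a)) =?= leaf(U).
Bind Z := h(U, h(b, 2, 4), U); no other remaining equation mentions Z.
Decompose leaf/1: h(4, h(b, 2, 4), a) =?= U.
Bind U := h(4, h(b, 2, 4), a). Substituting into the earlier bindings gives M := h(4, h(b, 2, 4), a), Z := h(h(4, h(b, 2, 4), a), h(b, 2, 4), h(4, h(b, 2, 4), a)).
MGU = { M ↦ h(4, h(b, 2, 4), a), Q ↦ h(b, 2, 4), Z ↦ h(h(4, h(b, 2, 4), a), h(b, 2, 4), h(4, h(b, 2, 4), a)), U ↦ h(4, h(b, 2, 4), a) }, so M ↦ h(4, h(b, 2, 4), a).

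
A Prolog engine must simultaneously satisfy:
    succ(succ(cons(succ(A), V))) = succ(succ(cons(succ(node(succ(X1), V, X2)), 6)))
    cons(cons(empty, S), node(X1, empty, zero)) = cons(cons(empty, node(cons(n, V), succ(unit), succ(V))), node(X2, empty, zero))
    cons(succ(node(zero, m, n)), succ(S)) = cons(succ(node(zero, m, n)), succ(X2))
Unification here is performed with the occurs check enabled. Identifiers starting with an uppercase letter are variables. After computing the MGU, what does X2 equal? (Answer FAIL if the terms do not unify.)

Decompose succ/1: succ(cons(succ(A), V)) = succ(cons(succ(node(succ(X1), V, X2)), 6)).
Decompose succ/1: cons(succ(A), V) = cons(succ(node(succ(X1), V, X2)), 6).
Decompose cons/2: succ(A) = succ(node(succ(X1), V, X2)),  V = 6.
Decompose succ/1: A = node(succ(X1), V, X2).
Bind A := node(succ(X1), V, X2); no other remaining equation mentions A.
Bind V := 6; substituting into the one remaining equation that mentions V gives: cons(cons(empty, S), node(X1, empty, zero)) = cons(cons(empty, node(cons(n, 6), succ(unit), succ(6))), node(X2, empty, zero)). Substituting into the earlier binding gives A := node(succ(X1), 6, X2).
Decompose cons/2: cons(empty, S) = cons(empty, node(cons(n, 6), succ(unit), succ(6))),  node(X1, empty, zero) = node(X2, empty, zero).
Decompose cons/2: empty = empty,  S = node(cons(n, 6), succ(unit), succ(6)).
Delete trivial equation empty = empty.
Bind S := node(cons(n, 6), succ(unit), succ(6)); substituting into the one remaining equation that mentions S gives: cons(succ(node(zero, m, n)), succ(node(cons(n, 6), succ(unit), succ(6)))) = cons(succ(node(zero, m, n)), succ(X2)).
Decompose node/3: X1 = X2,  empty = empty,  zero = zero.
Bind X1 := X2; no other remaining equation mentions X1. Substituting into the earlier binding gives A := node(succ(X2), 6, X2).
Delete trivial equation empty = empty.
Delete trivial equation zero = zero.
Decompose cons/2: succ(node(zero, m, n)) = succ(node(zero, m, n)),  succ(node(cons(n, 6), succ(unit), succ(6))) = succ(X2).
Delete trivial equation succ(node(zero, m, n)) = succ(node(zero, m, n)).
Decompose succ/1: node(cons(n, 6), succ(unit), succ(6)) = X2.
Bind X2 := node(cons(n, 6), succ(unit), succ(6)). Substituting into the earlier bindings gives A := node(succ(node(cons(n, 6), succ(unit), succ(6))), 6, node(cons(n, 6), succ(unit), succ(6))), X1 := node(cons(n, 6), succ(unit), succ(6)).
MGU = { A -> node(succ(node(cons(n, 6), succ(unit), succ(6))), 6, node(cons(n, 6), succ(unit), succ(6))), V -> 6, S -> node(cons(n, 6), succ(unit), succ(6)), X1 -> node(cons(n, 6), succ(unit), succ(6)), X2 -> node(cons(n, 6), succ(unit), succ(6)) }, so X2 -> node(cons(n, 6), succ(unit), succ(6)).

node(cons(n, 6), succ(unit), succ(6))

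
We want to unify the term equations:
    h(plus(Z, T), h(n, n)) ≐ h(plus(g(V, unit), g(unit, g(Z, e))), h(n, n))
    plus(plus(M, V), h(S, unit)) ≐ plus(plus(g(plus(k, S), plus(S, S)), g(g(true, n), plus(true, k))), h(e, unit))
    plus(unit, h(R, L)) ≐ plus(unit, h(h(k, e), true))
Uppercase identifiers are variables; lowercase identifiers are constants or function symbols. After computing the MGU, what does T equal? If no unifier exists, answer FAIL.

g(unit, g(g(g(g(true, n), plus(true, k)), unit), e))

Decompose h/2: plus(Z, T) ≐ plus(g(V, unit), g(unit, g(Z, e))),  h(n, n) ≐ h(n, n).
Decompose plus/2: Z ≐ g(V, unit),  T ≐ g(unit, g(Z, e)).
Bind Z := g(V, unit); substituting into the one remaining equation that mentions Z gives: T ≐ g(unit, g(g(V, unit), e)).
Bind T := g(unit, g(g(V, unit), e)); no other remaining equation mentions T.
Delete trivial equation h(n, n) ≐ h(n, n).
Decompose plus/2: plus(M, V) ≐ plus(g(plus(k, S), plus(S, S)), g(g(true, n), plus(true, k))),  h(S, unit) ≐ h(e, unit).
Decompose plus/2: M ≐ g(plus(k, S), plus(S, S)),  V ≐ g(g(true, n), plus(true, k)).
Bind M := g(plus(k, S), plus(S, S)); no other remaining equation mentions M.
Bind V := g(g(true, n), plus(true, k)); no other remaining equation mentions V. Substituting into the earlier bindings gives Z := g(g(g(true, n), plus(true, k)), unit), T := g(unit, g(g(g(g(true, n), plus(true, k)), unit), e)).
Decompose h/2: S ≐ e,  unit ≐ unit.
Bind S := e; no other remaining equation mentions S. Substituting into the earlier binding gives M := g(plus(k, e), plus(e, e)).
Delete trivial equation unit ≐ unit.
Decompose plus/2: unit ≐ unit,  h(R, L) ≐ h(h(k, e), true).
Delete trivial equation unit ≐ unit.
Decompose h/2: R ≐ h(k, e),  L ≐ true.
Bind R := h(k, e); no other remaining equation mentions R.
Bind L := true.
MGU = { Z ↦ g(g(g(true, n), plus(true, k)), unit), T ↦ g(unit, g(g(g(g(true, n), plus(true, k)), unit), e)), M ↦ g(plus(k, e), plus(e, e)), V ↦ g(g(true, n), plus(true, k)), S ↦ e, R ↦ h(k, e), L ↦ true }, so T ↦ g(unit, g(g(g(g(true, n), plus(true, k)), unit), e)).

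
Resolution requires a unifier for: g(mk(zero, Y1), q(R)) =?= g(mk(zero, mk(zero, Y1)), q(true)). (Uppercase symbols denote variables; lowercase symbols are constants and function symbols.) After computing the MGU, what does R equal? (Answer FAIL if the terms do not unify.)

Decompose g/2: mk(zero, Y1) =?= mk(zero, mk(zero, Y1)),  q(R) =?= q(true).
Decompose mk/2: zero =?= zero,  Y1 =?= mk(zero, Y1).
Delete trivial equation zero =?= zero.
Occurs check fails: Y1 occurs in mk(zero, Y1); the equation Y1 =?= mk(zero, Y1) has no finite solution.

FAIL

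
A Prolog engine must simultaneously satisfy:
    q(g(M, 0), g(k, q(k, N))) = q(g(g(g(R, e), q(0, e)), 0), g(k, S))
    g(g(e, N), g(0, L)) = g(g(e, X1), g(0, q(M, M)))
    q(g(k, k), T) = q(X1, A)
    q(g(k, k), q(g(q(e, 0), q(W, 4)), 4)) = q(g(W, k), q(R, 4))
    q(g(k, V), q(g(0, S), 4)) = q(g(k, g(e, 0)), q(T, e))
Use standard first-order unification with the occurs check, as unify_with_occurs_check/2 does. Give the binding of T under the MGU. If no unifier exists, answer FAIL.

Decompose q/2: g(M, 0) = g(g(g(R, e), q(0, e)), 0),  g(k, q(k, N)) = g(k, S).
Decompose g/2: M = g(g(R, e), q(0, e)),  0 = 0.
Bind M := g(g(R, e), q(0, e)); substituting into the one remaining equation that mentions M gives: g(g(e, N), g(0, L)) = g(g(e, X1), g(0, q(g(g(R, e), q(0, e)), g(g(R, e), q(0, e))))).
Delete trivial equation 0 = 0.
Decompose g/2: k = k,  q(k, N) = S.
Delete trivial equation k = k.
Bind S := q(k, N); substituting into the one remaining equation that mentions S gives: q(g(k, V), q(g(0, q(k, N)), 4)) = q(g(k, g(e, 0)), q(T, e)).
Decompose g/2: g(e, N) = g(e, X1),  g(0, L) = g(0, q(g(g(R, e), q(0, e)), g(g(R, e), q(0, e)))).
Decompose g/2: e = e,  N = X1.
Delete trivial equation e = e.
Bind N := X1; substituting into the one remaining equation that mentions N gives: q(g(k, V), q(g(0, q(k, X1)), 4)) = q(g(k, g(e, 0)), q(T, e)). Substituting into the earlier binding gives S := q(k, X1).
Decompose g/2: 0 = 0,  L = q(g(g(R, e), q(0, e)), g(g(R, e), q(0, e))).
Delete trivial equation 0 = 0.
Bind L := q(g(g(R, e), q(0, e)), g(g(R, e), q(0, e))); no other remaining equation mentions L.
Decompose q/2: g(k, k) = X1,  T = A.
Bind X1 := g(k, k); substituting into the one remaining equation that mentions X1 gives: q(g(k, V), q(g(0, q(k, g(k, k))), 4)) = q(g(k, g(e, 0)), q(T, e)). Substituting into the earlier bindings gives S := q(k, g(k, k)), N := g(k, k).
Bind T := A; substituting into the one remaining equation that mentions T gives: q(g(k, V), q(g(0, q(k, g(k, k))), 4)) = q(g(k, g(e, 0)), q(A, e)).
Decompose q/2: g(k, k) = g(W, k),  q(g(q(e, 0), q(W, 4)), 4) = q(R, 4).
Decompose g/2: k = W,  k = k.
Bind W := k; substituting into the one remaining equation that mentions W gives: q(g(q(e, 0), q(k, 4)), 4) = q(R, 4).
Delete trivial equation k = k.
Decompose q/2: g(q(e, 0), q(k, 4)) = R,  4 = 4.
Bind R := g(q(e, 0), q(k, 4)); no other remaining equation mentions R. Substituting into the earlier bindings gives M := g(g(g(q(e, 0), q(k, 4)), e), q(0, e)), L := q(g(g(g(q(e, 0), q(k, 4)), e), q(0, e)), g(g(g(q(e, 0), q(k, 4)), e), q(0, e))).
Delete trivial equation 4 = 4.
Decompose q/2: g(k, V) = g(k, g(e, 0)),  q(g(0, q(k, g(k, k))), 4) = q(A, e).
Decompose g/2: k = k,  V = g(e, 0).
Delete trivial equation k = k.
Bind V := g(e, 0); no other remaining equation mentions V.
Decompose q/2: g(0, q(k, g(k, k))) = A,  4 = e.
Bind A := g(0, q(k, g(k, k))); no other remaining equation mentions A. Substituting into the earlier binding gives T := g(0, q(k, g(k, k))).
Clash: constants 4 and e differ; no unifier exists.

FAIL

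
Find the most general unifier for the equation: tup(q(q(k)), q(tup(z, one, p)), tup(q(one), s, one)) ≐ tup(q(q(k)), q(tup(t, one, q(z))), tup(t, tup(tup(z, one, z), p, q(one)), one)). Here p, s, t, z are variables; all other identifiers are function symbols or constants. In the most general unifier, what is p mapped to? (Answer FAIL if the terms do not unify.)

q(q(one))

Decompose tup/3: q(q(k)) ≐ q(q(k)),  q(tup(z, one, p)) ≐ q(tup(t, one, q(z))),  tup(q(one), s, one) ≐ tup(t, tup(tup(z, one, z), p, q(one)), one).
Delete trivial equation q(q(k)) ≐ q(q(k)).
Decompose q/1: tup(z, one, p) ≐ tup(t, one, q(z)).
Decompose tup/3: z ≐ t,  one ≐ one,  p ≐ q(z).
Bind z := t; substituting into the 2 remaining equations that mention z gives: p ≐ q(t),  tup(q(one), s, one) ≐ tup(t, tup(tup(t, one, t), p, q(one)), one).
Delete trivial equation one ≐ one.
Bind p := q(t); substituting into the remaining equation gives: tup(q(one), s, one) ≐ tup(t, tup(tup(t, one, t), q(t), q(one)), one).
Decompose tup/3: q(one) ≐ t,  s ≐ tup(tup(t, one, t), q(t), q(one)),  one ≐ one.
Bind t := q(one); substituting into the one remaining equation that mentions t gives: s ≐ tup(tup(q(one), one, q(one)), q(q(one)), q(one)). Substituting into the earlier bindings gives z := q(one), p := q(q(one)).
Bind s := tup(tup(q(one), one, q(one)), q(q(one)), q(one)); no other remaining equation mentions s.
Delete trivial equation one ≐ one.
MGU = { z -> q(one), p -> q(q(one)), t -> q(one), s -> tup(tup(q(one), one, q(one)), q(q(one)), q(one)) }, so p -> q(q(one)).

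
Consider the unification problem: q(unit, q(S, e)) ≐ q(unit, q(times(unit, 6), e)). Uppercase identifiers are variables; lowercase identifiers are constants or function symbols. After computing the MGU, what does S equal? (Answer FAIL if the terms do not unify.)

Decompose q/2: unit ≐ unit,  q(S, e) ≐ q(times(unit, 6), e).
Delete trivial equation unit ≐ unit.
Decompose q/2: S ≐ times(unit, 6),  e ≐ e.
Bind S := times(unit, 6); no other remaining equation mentions S.
Delete trivial equation e ≐ e.
MGU = { S -> times(unit, 6) }, so S -> times(unit, 6).

times(unit, 6)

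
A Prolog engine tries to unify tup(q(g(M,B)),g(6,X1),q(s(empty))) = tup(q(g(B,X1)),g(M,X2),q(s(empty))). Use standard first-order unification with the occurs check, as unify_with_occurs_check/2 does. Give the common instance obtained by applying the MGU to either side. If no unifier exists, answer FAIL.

Decompose tup/3: q(g(M,B)) = q(g(B,X1)),  g(6,X1) = g(M,X2),  q(s(empty)) = q(s(empty)).
Decompose q/1: g(M,B) = g(B,X1).
Decompose g/2: M = B,  B = X1.
Bind M := B; substituting into the one remaining equation that mentions M gives: g(6,X1) = g(B,X2).
Bind B := X1; substituting into the one remaining equation that mentions B gives: g(6,X1) = g(X1,X2). Substituting into the earlier binding gives M := X1.
Decompose g/2: 6 = X1,  X1 = X2.
Bind X1 := 6; substituting into the one remaining equation that mentions X1 gives: 6 = X2. Substituting into the earlier bindings gives M := 6, B := 6.
Bind X2 := 6; no other remaining equation mentions X2.
Delete trivial equation q(s(empty)) = q(s(empty)).
Applying the MGU to either side gives tup(q(g(6,6)),g(6,6),q(s(empty))).

tup(q(g(6,6)),g(6,6),q(s(empty)))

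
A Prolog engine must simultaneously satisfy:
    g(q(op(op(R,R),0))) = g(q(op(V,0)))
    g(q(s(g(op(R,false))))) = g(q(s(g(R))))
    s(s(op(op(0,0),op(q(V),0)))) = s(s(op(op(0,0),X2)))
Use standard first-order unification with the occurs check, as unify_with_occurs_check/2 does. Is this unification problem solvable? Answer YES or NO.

NO

Decompose g/1: q(op(op(R,R),0)) = q(op(V,0)).
Decompose q/1: op(op(R,R),0) = op(V,0).
Decompose op/2: op(R,R) = V,  0 = 0.
Bind V := op(R,R); substituting into the one remaining equation that mentions V gives: s(s(op(op(0,0),op(q(op(R,R)),0)))) = s(s(op(op(0,0),X2))).
Delete trivial equation 0 = 0.
Decompose g/1: q(s(g(op(R,false)))) = q(s(g(R))).
Decompose q/1: s(g(op(R,false))) = s(g(R)).
Decompose s/1: g(op(R,false)) = g(R).
Decompose g/1: op(R,false) = R.
Occurs check fails: R occurs in op(R,false); the equation R = op(R,false) has no finite solution.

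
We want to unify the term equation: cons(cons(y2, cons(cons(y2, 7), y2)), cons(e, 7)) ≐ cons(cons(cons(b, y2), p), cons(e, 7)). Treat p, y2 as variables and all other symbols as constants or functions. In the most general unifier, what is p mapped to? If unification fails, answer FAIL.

Decompose cons/2: cons(y2, cons(cons(y2, 7), y2)) ≐ cons(cons(b, y2), p),  cons(e, 7) ≐ cons(e, 7).
Decompose cons/2: y2 ≐ cons(b, y2),  cons(cons(y2, 7), y2) ≐ p.
Occurs check fails: y2 occurs in cons(b, y2); the equation y2 ≐ cons(b, y2) has no finite solution.

FAIL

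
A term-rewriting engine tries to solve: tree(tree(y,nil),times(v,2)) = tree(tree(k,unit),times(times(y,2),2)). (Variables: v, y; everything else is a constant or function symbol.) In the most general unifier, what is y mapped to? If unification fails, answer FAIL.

FAIL

Decompose tree/2: tree(y,nil) = tree(k,unit),  times(v,2) = times(times(y,2),2).
Decompose tree/2: y = k,  nil = unit.
Bind y := k; substituting into the one remaining equation that mentions y gives: times(v,2) = times(times(k,2),2).
Clash: constants nil and unit differ; no unifier exists.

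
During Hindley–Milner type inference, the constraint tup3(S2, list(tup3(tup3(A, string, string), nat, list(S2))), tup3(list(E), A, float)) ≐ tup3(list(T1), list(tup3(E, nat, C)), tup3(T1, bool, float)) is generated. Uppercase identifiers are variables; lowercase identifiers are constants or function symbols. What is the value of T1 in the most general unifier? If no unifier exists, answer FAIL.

list(tup3(bool, string, string))

Decompose tup3/3: S2 ≐ list(T1),  list(tup3(tup3(A, string, string), nat, list(S2))) ≐ list(tup3(E, nat, C)),  tup3(list(E), A, float) ≐ tup3(T1, bool, float).
Bind S2 := list(T1); substituting into the one remaining equation that mentions S2 gives: list(tup3(tup3(A, string, string), nat, list(list(T1)))) ≐ list(tup3(E, nat, C)).
Decompose list/1: tup3(tup3(A, string, string), nat, list(list(T1))) ≐ tup3(E, nat, C).
Decompose tup3/3: tup3(A, string, string) ≐ E,  nat ≐ nat,  list(list(T1)) ≐ C.
Bind E := tup3(A, string, string); substituting into the one remaining equation that mentions E gives: tup3(list(tup3(A, string, string)), A, float) ≐ tup3(T1, bool, float).
Delete trivial equation nat ≐ nat.
Bind C := list(list(T1)); no other remaining equation mentions C.
Decompose tup3/3: list(tup3(A, string, string)) ≐ T1,  A ≐ bool,  float ≐ float.
Bind T1 := list(tup3(A, string, string)); no other remaining equation mentions T1. Substituting into the earlier bindings gives S2 := list(list(tup3(A, string, string))), C := list(list(list(tup3(A, string, string)))).
Bind A := bool; no other remaining equation mentions A. Substituting into the earlier bindings gives S2 := list(list(tup3(bool, string, string))), E := tup3(bool, string, string), C := list(list(list(tup3(bool, string, string)))), T1 := list(tup3(bool, string, string)).
Delete trivial equation float ≐ float.
MGU = { S2 ↦ list(list(tup3(bool, string, string))), E ↦ tup3(bool, string, string), C ↦ list(list(list(tup3(bool, string, string)))), T1 ↦ list(tup3(bool, string, string)), A ↦ bool }, so T1 ↦ list(tup3(bool, string, string)).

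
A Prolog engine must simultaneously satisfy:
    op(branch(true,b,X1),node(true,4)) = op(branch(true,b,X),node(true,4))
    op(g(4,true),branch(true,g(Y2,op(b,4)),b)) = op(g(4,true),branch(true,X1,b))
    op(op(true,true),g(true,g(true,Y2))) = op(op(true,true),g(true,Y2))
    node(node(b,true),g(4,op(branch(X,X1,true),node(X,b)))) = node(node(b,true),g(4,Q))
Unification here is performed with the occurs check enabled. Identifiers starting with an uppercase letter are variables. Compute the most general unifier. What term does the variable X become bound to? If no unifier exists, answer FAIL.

Decompose op/2: branch(true,b,X1) = branch(true,b,X),  node(true,4) = node(true,4).
Decompose branch/3: true = true,  b = b,  X1 = X.
Delete trivial equation true = true.
Delete trivial equation b = b.
Bind X1 := X; substituting into the 2 remaining equations that mention X1 gives: op(g(4,true),branch(true,g(Y2,op(b,4)),b)) = op(g(4,true),branch(true,X,b)),  node(node(b,true),g(4,op(branch(X,X,true),node(X,b)))) = node(node(b,true),g(4,Q)).
Delete trivial equation node(true,4) = node(true,4).
Decompose op/2: g(4,true) = g(4,true),  branch(true,g(Y2,op(b,4)),b) = branch(true,X,b).
Delete trivial equation g(4,true) = g(4,true).
Decompose branch/3: true = true,  g(Y2,op(b,4)) = X,  b = b.
Delete trivial equation true = true.
Bind X := g(Y2,op(b,4)); substituting into the one remaining equation that mentions X gives: node(node(b,true),g(4,op(branch(g(Y2,op(b,4)),g(Y2,op(b,4)),true),node(g(Y2,op(b,4)),b)))) = node(node(b,true),g(4,Q)). Substituting into the earlier binding gives X1 := g(Y2,op(b,4)).
Delete trivial equation b = b.
Decompose op/2: op(true,true) = op(true,true),  g(true,g(true,Y2)) = g(true,Y2).
Delete trivial equation op(true,true) = op(true,true).
Decompose g/2: true = true,  g(true,Y2) = Y2.
Delete trivial equation true = true.
Occurs check fails: Y2 occurs in g(true,Y2); the equation Y2 = g(true,Y2) has no finite solution.

FAIL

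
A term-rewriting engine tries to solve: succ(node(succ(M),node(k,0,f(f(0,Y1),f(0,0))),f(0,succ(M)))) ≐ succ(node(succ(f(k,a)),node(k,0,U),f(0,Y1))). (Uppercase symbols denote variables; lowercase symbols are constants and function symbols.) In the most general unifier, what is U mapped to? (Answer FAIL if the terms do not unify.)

Decompose succ/1: node(succ(M),node(k,0,f(f(0,Y1),f(0,0))),f(0,succ(M))) ≐ node(succ(f(k,a)),node(k,0,U),f(0,Y1)).
Decompose node/3: succ(M) ≐ succ(f(k,a)),  node(k,0,f(f(0,Y1),f(0,0))) ≐ node(k,0,U),  f(0,succ(M)) ≐ f(0,Y1).
Decompose succ/1: M ≐ f(k,a).
Bind M := f(k,a); substituting into the one remaining equation that mentions M gives: f(0,succ(f(k,a))) ≐ f(0,Y1).
Decompose node/3: k ≐ k,  0 ≐ 0,  f(f(0,Y1),f(0,0)) ≐ U.
Delete trivial equation k ≐ k.
Delete trivial equation 0 ≐ 0.
Bind U := f(f(0,Y1),f(0,0)); no other remaining equation mentions U.
Decompose f/2: 0 ≐ 0,  succ(f(k,a)) ≐ Y1.
Delete trivial equation 0 ≐ 0.
Bind Y1 := succ(f(k,a)). Substituting into the earlier binding gives U := f(f(0,succ(f(k,a))),f(0,0)).
MGU = { M ↦ f(k,a), U ↦ f(f(0,succ(f(k,a))),f(0,0)), Y1 ↦ succ(f(k,a)) }, so U ↦ f(f(0,succ(f(k,a))),f(0,0)).

f(f(0,succ(f(k,a))),f(0,0))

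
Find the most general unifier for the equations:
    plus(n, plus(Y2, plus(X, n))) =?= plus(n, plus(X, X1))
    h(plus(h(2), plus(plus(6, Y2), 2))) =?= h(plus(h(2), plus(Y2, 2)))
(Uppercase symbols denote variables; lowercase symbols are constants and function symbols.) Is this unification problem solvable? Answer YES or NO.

NO

Decompose plus/2: n =?= n,  plus(Y2, plus(X, n)) =?= plus(X, X1).
Delete trivial equation n =?= n.
Decompose plus/2: Y2 =?= X,  plus(X, n) =?= X1.
Bind Y2 := X; substituting into the one remaining equation that mentions Y2 gives: h(plus(h(2), plus(plus(6, X), 2))) =?= h(plus(h(2), plus(X, 2))).
Bind X1 := plus(X, n); no other remaining equation mentions X1.
Decompose h/1: plus(h(2), plus(plus(6, X), 2)) =?= plus(h(2), plus(X, 2)).
Decompose plus/2: h(2) =?= h(2),  plus(plus(6, X), 2) =?= plus(X, 2).
Delete trivial equation h(2) =?= h(2).
Decompose plus/2: plus(6, X) =?= X,  2 =?= 2.
Occurs check fails: X occurs in plus(6, X); the equation X =?= plus(6, X) has no finite solution.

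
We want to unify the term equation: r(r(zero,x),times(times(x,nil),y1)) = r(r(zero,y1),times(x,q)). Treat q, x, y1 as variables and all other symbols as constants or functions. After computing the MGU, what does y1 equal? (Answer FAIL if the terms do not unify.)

FAIL

Decompose r/2: r(zero,x) = r(zero,y1),  times(times(x,nil),y1) = times(x,q).
Decompose r/2: zero = zero,  x = y1.
Delete trivial equation zero = zero.
Bind x := y1; substituting into the remaining equation gives: times(times(y1,nil),y1) = times(y1,q).
Decompose times/2: times(y1,nil) = y1,  y1 = q.
Occurs check fails: y1 occurs in times(y1,nil); the equation y1 = times(y1,nil) has no finite solution.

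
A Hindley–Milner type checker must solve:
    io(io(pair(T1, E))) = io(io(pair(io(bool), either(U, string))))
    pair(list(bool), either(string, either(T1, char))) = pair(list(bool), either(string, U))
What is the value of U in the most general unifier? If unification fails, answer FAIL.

Decompose io/1: io(pair(T1, E)) = io(pair(io(bool), either(U, string))).
Decompose io/1: pair(T1, E) = pair(io(bool), either(U, string)).
Decompose pair/2: T1 = io(bool),  E = either(U, string).
Bind T1 := io(bool); substituting into the one remaining equation that mentions T1 gives: pair(list(bool), either(string, either(io(bool), char))) = pair(list(bool), either(string, U)).
Bind E := either(U, string); no other remaining equation mentions E.
Decompose pair/2: list(bool) = list(bool),  either(string, either(io(bool), char)) = either(string, U).
Delete trivial equation list(bool) = list(bool).
Decompose either/2: string = string,  either(io(bool), char) = U.
Delete trivial equation string = string.
Bind U := either(io(bool), char). Substituting into the earlier binding gives E := either(either(io(bool), char), string).
MGU = { T1 := io(bool), E := either(either(io(bool), char), string), U := either(io(bool), char) }, so U := either(io(bool), char).

either(io(bool), char)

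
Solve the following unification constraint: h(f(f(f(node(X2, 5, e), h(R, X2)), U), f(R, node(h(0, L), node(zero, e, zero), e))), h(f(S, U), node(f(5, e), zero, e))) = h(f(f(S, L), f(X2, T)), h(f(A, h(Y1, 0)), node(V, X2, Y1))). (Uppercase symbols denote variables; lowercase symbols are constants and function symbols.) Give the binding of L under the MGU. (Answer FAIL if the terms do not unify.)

Decompose h/2: f(f(f(node(X2, 5, e), h(R, X2)), U), f(R, node(h(0, L), node(zero, e, zero), e))) = f(f(S, L), f(X2, T)),  h(f(S, U), node(f(5, e), zero, e)) = h(f(A, h(Y1, 0)), node(V, X2, Y1)).
Decompose f/2: f(f(node(X2, 5, e), h(R, X2)), U) = f(S, L),  f(R, node(h(0, L), node(zero, e, zero), e)) = f(X2, T).
Decompose f/2: f(node(X2, 5, e), h(R, X2)) = S,  U = L.
Bind S := f(node(X2, 5, e), h(R, X2)); substituting into the one remaining equation that mentions S gives: h(f(f(node(X2, 5, e), h(R, X2)), U), node(f(5, e), zero, e)) = h(f(A, h(Y1, 0)), node(V, X2, Y1)).
Bind U := L; substituting into the one remaining equation that mentions U gives: h(f(f(node(X2, 5, e), h(R, X2)), L), node(f(5, e), zero, e)) = h(f(A, h(Y1, 0)), node(V, X2, Y1)).
Decompose f/2: R = X2,  node(h(0, L), node(zero, e, zero), e) = T.
Bind R := X2; substituting into the one remaining equation that mentions R gives: h(f(f(node(X2, 5, e), h(X2, X2)), L), node(f(5, e), zero, e)) = h(f(A, h(Y1, 0)), node(V, X2, Y1)). Substituting into the earlier binding gives S := f(node(X2, 5, e), h(X2, X2)).
Bind T := node(h(0, L), node(zero, e, zero), e); no other remaining equation mentions T.
Decompose h/2: f(f(node(X2, 5, e), h(X2, X2)), L) = f(A, h(Y1, 0)),  node(f(5, e), zero, e) = node(V, X2, Y1).
Decompose f/2: f(node(X2, 5, e), h(X2, X2)) = A,  L = h(Y1, 0).
Bind A := f(node(X2, 5, e), h(X2, X2)); no other remaining equation mentions A.
Bind L := h(Y1, 0); no other remaining equation mentions L. Substituting into the earlier bindings gives U := h(Y1, 0), T := node(h(0, h(Y1, 0)), node(zero, e, zero), e).
Decompose node/3: f(5, e) = V,  zero = X2,  e = Y1.
Bind V := f(5, e); no other remaining equation mentions V.
Bind X2 := zero; no other remaining equation mentions X2. Substituting into the earlier bindings gives S := f(node(zero, 5, e), h(zero, zero)), R := zero, A := f(node(zero, 5, e), h(zero, zero)).
Bind Y1 := e. Substituting into the earlier bindings gives U := h(e, 0), T := node(h(0, h(e, 0)), node(zero, e, zero), e), L := h(e, 0).
MGU = { S ↦ f(node(zero, 5, e), h(zero, zero)), U ↦ h(e, 0), R ↦ zero, T ↦ node(h(0, h(e, 0)), node(zero, e, zero), e), A ↦ f(node(zero, 5, e), h(zero, zero)), L ↦ h(e, 0), V ↦ f(5, e), X2 ↦ zero, Y1 ↦ e }, so L ↦ h(e, 0).

h(e, 0)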